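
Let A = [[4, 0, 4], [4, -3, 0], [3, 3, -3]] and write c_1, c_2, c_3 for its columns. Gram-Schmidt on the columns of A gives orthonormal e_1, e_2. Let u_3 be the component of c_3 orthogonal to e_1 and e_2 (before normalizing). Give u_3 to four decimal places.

e_1 = c_1/‖c_1‖ = (4, 4, 3)/6.4031 = (0.6247, 0.6247, 0.4685).
r_{12} = e_1·c_2 = -0.4685.
u_2 = c_2 + 0.4685·e_1 = (0.2927, -2.7073, 3.2195).
‖u_2‖ = 4.2167, so e_2 = (0.0694, -0.6420, 0.7635).
r_{13} = e_1·c_3 = 1.0932; r_{23} = e_2·c_3 = -2.0129.
u_3 = c_3 − 1.0932·e_1 + 2.0129·e_2 = (3.4568, -1.9753, -1.9753).

u_3 = (3.4568, -1.9753, -1.9753)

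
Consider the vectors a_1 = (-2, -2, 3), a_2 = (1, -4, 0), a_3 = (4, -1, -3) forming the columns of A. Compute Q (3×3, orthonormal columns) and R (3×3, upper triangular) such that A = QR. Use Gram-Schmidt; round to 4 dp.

e_1 = a_1/‖a_1‖ = (-2, -2, 3)/4.1231 = (-0.4851, -0.4851, 0.7276).
r_{12} = e_1·a_2 = 1.4552.
u_2 = a_2 − 1.4552·e_1 = (1.7059, -3.2941, -1.0588).
‖u_2‖ = 3.8578, so e_2 = (0.4422, -0.8539, -0.2745).
r_{13} = e_1·a_3 = -3.6380; r_{23} = e_2·a_3 = 3.4461.
u_3 = a_3 + 3.6380·e_1 − 3.4461·e_2 = (0.7115, 0.1779, 0.5929).
‖u_3‖ = 0.9430, so e_3 = (0.7544, 0.1886, 0.6287).

Q = [[-0.4851, 0.4422, 0.7544], [-0.4851, -0.8539, 0.1886], [0.7276, -0.2745, 0.6287]], R = [[4.1231, 1.4552, -3.6380], [0.0000, 3.8578, 3.4461], [0.0000, 0.0000, 0.9430]]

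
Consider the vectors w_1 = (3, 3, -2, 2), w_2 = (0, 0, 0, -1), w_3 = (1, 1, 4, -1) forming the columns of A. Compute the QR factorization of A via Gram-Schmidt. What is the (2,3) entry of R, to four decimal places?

r_{23} = 0.7526

e_1 = w_1/‖w_1‖ = (3, 3, -2, 2)/5.0990 = (0.5883, 0.5883, -0.3922, 0.3922).
r_{12} = e_1·w_2 = -0.3922.
u_2 = w_2 + 0.3922·e_1 = (0.2308, 0.2308, -0.1538, -0.8462).
‖u_2‖ = 0.9199, so e_2 = (0.2509, 0.2509, -0.1672, -0.9199).
r_{23} = e_2·w_3 = 0.7526.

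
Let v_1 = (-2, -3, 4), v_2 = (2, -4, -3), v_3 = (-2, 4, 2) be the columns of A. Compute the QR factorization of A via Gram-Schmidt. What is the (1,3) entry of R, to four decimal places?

q_1 = v_1/‖v_1‖ = (-2, -3, 4)/5.3852 = (-0.3714, -0.5571, 0.7428).
r_{13} = q_1·v_3 = 0.0000.

r_{13} = 0.0000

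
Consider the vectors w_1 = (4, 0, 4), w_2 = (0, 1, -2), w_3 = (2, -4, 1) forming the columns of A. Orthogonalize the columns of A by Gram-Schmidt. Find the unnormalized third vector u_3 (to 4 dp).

w_1 = (4, 0, 4); ‖w_1‖ = 5.6569, so q_1 = (0.7071, 0.0000, 0.7071).
q_1·w_2 = 0.7071·0 + 0.0000·1 + 0.7071·(-2) = -1.4142.
u_2 = w_2 + 1.4142·q_1 = (1.0000, 1.0000, -1.0000).
‖u_2‖ = 1.7321, so q_2 = (0.5774, 0.5774, -0.5774).
q_1·w_3 = 0.7071·2 + 0.0000·(-4) + 0.7071·1 = 2.1213; q_2·w_3 = 0.5774·2 + 0.5774·(-4) + (-0.5774)·1 = -1.7321.
u_3 = w_3 − 2.1213·q_1 + 1.7321·q_2 = (1.5000, -3.0000, -1.5000).

u_3 = (1.5000, -3.0000, -1.5000)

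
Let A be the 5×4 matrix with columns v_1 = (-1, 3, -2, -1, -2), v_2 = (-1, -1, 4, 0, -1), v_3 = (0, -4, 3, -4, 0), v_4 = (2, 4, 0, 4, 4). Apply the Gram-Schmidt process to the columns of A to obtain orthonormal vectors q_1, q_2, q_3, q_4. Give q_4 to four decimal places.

q_4 = (0.2836, 0.6016, 0.3622, -0.3300, 0.5635)

q_1 = v_1/‖v_1‖ = (-1, 3, -2, -1, -2)/4.3589 = (-0.2294, 0.6882, -0.4588, -0.2294, -0.4588).
r_{12} = q_1·v_2 = -1.8353.
u_2 = v_2 + 1.8353·q_1 = (-1.4211, 0.2632, 3.1579, -0.4211, -1.8421).
‖u_2‖ = 3.9537, so q_2 = (-0.3594, 0.0666, 0.7987, -0.1065, -0.4659).
r_{13} = q_1·v_3 = -3.2118; r_{23} = q_2·v_3 = 2.5559.
u_3 = v_3 + 3.2118·q_1 − 2.5559·q_2 = (0.1818, -1.9596, -0.5152, -4.4646, -0.2828).
‖u_3‖ = 4.9144, so q_3 = (0.0370, -0.3987, -0.1048, -0.9085, -0.0576).
r_{14} = q_1·v_4 = -0.4588; r_{24} = q_2·v_4 = -2.7423; r_{34} = q_3·v_4 = -5.3851.
u_4 = v_4 + 0.4588·q_1 + 2.7423·q_2 + 5.3851·q_3 = (1.1083, 2.3510, 1.4153, -1.2896, 2.2019).
‖u_4‖ = 3.9077, so q_4 = (0.2836, 0.6016, 0.3622, -0.3300, 0.5635).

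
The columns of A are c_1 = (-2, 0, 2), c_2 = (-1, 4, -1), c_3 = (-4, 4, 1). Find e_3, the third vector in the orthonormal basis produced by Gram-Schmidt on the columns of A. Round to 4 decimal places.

c_1 = (-2, 0, 2); ‖c_1‖ = 2.8284, so e_1 = (-0.7071, 0.0000, 0.7071).
e_1·c_2 = (-0.7071)·(-1) + 0.0000·4 + 0.7071·(-1) = 0.0000.
u_2 = c_2 + 0.0000·e_1 = (-1.0000, 4.0000, -1.0000).
‖u_2‖ = 4.2426, so e_2 = (-0.2357, 0.9428, -0.2357).
e_1·c_3 = (-0.7071)·(-4) + 0.0000·4 + 0.7071·1 = 3.5355; e_2·c_3 = (-0.2357)·(-4) + 0.9428·4 + (-0.2357)·1 = 4.4783.
u_3 = c_3 − 3.5355·e_1 − 4.4783·e_2 = (-0.4444, -0.2222, -0.4444).
‖u_3‖ = 0.6667, so e_3 = (-0.6667, -0.3333, -0.6667).

e_3 = (-0.6667, -0.3333, -0.6667)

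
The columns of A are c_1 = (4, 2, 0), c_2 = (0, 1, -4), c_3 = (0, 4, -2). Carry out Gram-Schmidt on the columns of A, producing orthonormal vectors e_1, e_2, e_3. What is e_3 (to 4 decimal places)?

e_3 = (-0.4364, 0.8729, 0.2182)

c_1 = (4, 2, 0); ‖c_1‖ = 4.4721, so e_1 = (0.8944, 0.4472, 0.0000).
e_1·c_2 = 0.8944·0 + 0.4472·1 + 0.0000·(-4) = 0.4472.
u_2 = c_2 − 0.4472·e_1 = (-0.4000, 0.8000, -4.0000).
‖u_2‖ = 4.0988, so e_2 = (-0.0976, 0.1952, -0.9759).
e_1·c_3 = 0.8944·0 + 0.4472·4 + 0.0000·(-2) = 1.7889; e_2·c_3 = (-0.0976)·0 + 0.1952·4 + (-0.9759)·(-2) = 2.7325.
u_3 = c_3 − 1.7889·e_1 − 2.7325·e_2 = (-1.3333, 2.6667, 0.6667).
‖u_3‖ = 3.0551, so e_3 = (-0.4364, 0.8729, 0.2182).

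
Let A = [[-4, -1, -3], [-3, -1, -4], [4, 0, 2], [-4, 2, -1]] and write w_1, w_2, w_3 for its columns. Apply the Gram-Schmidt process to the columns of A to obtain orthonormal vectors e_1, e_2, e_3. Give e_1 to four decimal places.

w_1 = (-4, -3, 4, -4); ‖w_1‖ = 7.5498, so e_1 = (-0.5298, -0.3974, 0.5298, -0.5298).

e_1 = (-0.5298, -0.3974, 0.5298, -0.5298)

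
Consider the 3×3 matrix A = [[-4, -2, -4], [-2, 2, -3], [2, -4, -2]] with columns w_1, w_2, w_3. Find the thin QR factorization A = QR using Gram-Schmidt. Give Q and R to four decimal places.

w_1 = (-4, -2, 2); ‖w_1‖ = 4.8990, so q_1 = (-0.8165, -0.4082, 0.4082).
q_1·w_2 = (-0.8165)·(-2) + (-0.4082)·2 + 0.4082·(-4) = -0.8165.
u_2 = w_2 + 0.8165·q_1 = (-2.6667, 1.6667, -3.6667).
‖u_2‖ = 4.8305, so q_2 = (-0.5521, 0.3450, -0.7591).
q_1·w_3 = (-0.8165)·(-4) + (-0.4082)·(-3) + 0.4082·(-2) = 3.6742; q_2·w_3 = (-0.5521)·(-4) + 0.3450·(-3) + (-0.7591)·(-2) = 2.6913.
u_3 = w_3 − 3.6742·q_1 − 2.6913·q_2 = (0.4857, -2.4286, -1.4571).
‖u_3‖ = 2.8735, so q_3 = (0.1690, -0.8452, -0.5071).

Q = [[-0.8165, -0.5521, 0.1690], [-0.4082, 0.3450, -0.8452], [0.4082, -0.7591, -0.5071]], R = [[4.8990, -0.8165, 3.6742], [0.0000, 4.8305, 2.6913], [0.0000, 0.0000, 2.8735]]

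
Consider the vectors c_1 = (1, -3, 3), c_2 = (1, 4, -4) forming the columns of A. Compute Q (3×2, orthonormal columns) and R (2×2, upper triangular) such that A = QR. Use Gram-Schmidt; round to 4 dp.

Q = [[0.2294, 0.9733], [-0.6882, 0.1622], [0.6882, -0.1622]], R = [[4.3589, -5.2766], [0.0000, 2.2711]]

q_1 = c_1/‖c_1‖ = (1, -3, 3)/4.3589 = (0.2294, -0.6882, 0.6882).
r_{12} = q_1·c_2 = -5.2766.
u_2 = c_2 + 5.2766·q_1 = (2.2105, 0.3684, -0.3684).
‖u_2‖ = 2.2711, so q_2 = (0.9733, 0.1622, -0.1622).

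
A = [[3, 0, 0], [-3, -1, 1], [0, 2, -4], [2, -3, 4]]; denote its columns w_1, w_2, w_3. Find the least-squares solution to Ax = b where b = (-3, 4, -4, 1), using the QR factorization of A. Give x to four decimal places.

e_1 = w_1/‖w_1‖ = (3, -3, 0, 2)/4.6904 = (0.6396, -0.6396, 0.0000, 0.4264).
r_{12} = e_1·w_2 = -0.6396.
u_2 = w_2 + 0.6396·e_1 = (0.4091, -1.4091, 2.0000, -2.7273).
‖u_2‖ = 3.6866, so e_2 = (0.1110, -0.3822, 0.5425, -0.7398).
r_{13} = e_1·w_3 = 1.0660; r_{23} = e_2·w_3 = -5.5114.
u_3 = w_3 − 1.0660·e_1 + 5.5114·e_2 = (-0.0702, -0.4247, -1.0100, -0.5318).
‖u_3‖ = 1.2200, so e_3 = (-0.0576, -0.3482, -0.8279, -0.4359).
Qᵀb = (-4.0508, -4.7716, 1.6559).
Back-substitute: x_3 = 1.6559/1.2200 = 1.3573.
x_2 = (-4.7716 + 5.5114·1.3573)/3.6866 = 0.7348.
x_1 = (-4.0508 + 0.6396·0.7348 − 1.0660·1.3573)/4.6904 = -1.0719.

x = (-1.0719, 0.7348, 1.3573)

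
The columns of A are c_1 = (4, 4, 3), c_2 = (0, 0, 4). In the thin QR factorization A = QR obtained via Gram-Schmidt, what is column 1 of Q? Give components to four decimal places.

c_1 = (4, 4, 3); ‖c_1‖ = 6.4031, so e_1 = (0.6247, 0.6247, 0.4685).

e_1 = (0.6247, 0.6247, 0.4685)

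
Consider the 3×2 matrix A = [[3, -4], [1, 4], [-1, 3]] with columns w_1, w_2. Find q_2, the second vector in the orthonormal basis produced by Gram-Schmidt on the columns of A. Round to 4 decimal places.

w_1 = (3, 1, -1); ‖w_1‖ = 3.3166, so q_1 = (0.9045, 0.3015, -0.3015).
q_1·w_2 = 0.9045·(-4) + 0.3015·4 + (-0.3015)·3 = -3.3166.
u_2 = w_2 + 3.3166·q_1 = (-1.0000, 5.0000, 2.0000).
‖u_2‖ = 5.4772, so q_2 = (-0.1826, 0.9129, 0.3651).

q_2 = (-0.1826, 0.9129, 0.3651)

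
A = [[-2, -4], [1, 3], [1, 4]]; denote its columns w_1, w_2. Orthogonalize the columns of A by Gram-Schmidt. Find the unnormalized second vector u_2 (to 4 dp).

u_2 = (1.0000, 0.5000, 1.5000)

e_1 = w_1/‖w_1‖ = (-2, 1, 1)/2.4495 = (-0.8165, 0.4082, 0.4082).
r_{12} = e_1·w_2 = 6.1237.
u_2 = w_2 − 6.1237·e_1 = (1.0000, 0.5000, 1.5000).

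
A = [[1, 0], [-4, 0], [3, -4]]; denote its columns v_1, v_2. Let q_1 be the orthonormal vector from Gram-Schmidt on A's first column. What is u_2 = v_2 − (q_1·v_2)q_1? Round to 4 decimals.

v_1 = (1, -4, 3); ‖v_1‖ = 5.0990, so q_1 = (0.1961, -0.7845, 0.5883).
q_1·v_2 = 0.1961·0 + (-0.7845)·0 + 0.5883·(-4) = -2.3534.
u_2 = v_2 + 2.3534·q_1 = (0.4615, -1.8462, -2.6154).

u_2 = (0.4615, -1.8462, -2.6154)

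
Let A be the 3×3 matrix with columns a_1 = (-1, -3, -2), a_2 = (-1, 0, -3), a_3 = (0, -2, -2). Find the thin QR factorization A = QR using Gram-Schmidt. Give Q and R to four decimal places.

a_1 = (-1, -3, -2); ‖a_1‖ = 3.7417, so e_1 = (-0.2673, -0.8018, -0.5345).
e_1·a_2 = (-0.2673)·(-1) + (-0.8018)·0 + (-0.5345)·(-3) = 1.8708.
u_2 = a_2 − 1.8708·e_1 = (-0.5000, 1.5000, -2.0000).
‖u_2‖ = 2.5495, so e_2 = (-0.1961, 0.5883, -0.7845).
e_1·a_3 = (-0.2673)·0 + (-0.8018)·(-2) + (-0.5345)·(-2) = 2.6726; e_2·a_3 = (-0.1961)·0 + 0.5883·(-2) + (-0.7845)·(-2) = 0.3922.
u_3 = a_3 − 2.6726·e_1 − 0.3922·e_2 = (0.7912, -0.0879, -0.2637).
‖u_3‖ = 0.8386, so e_3 = (0.9435, -0.1048, -0.3145).

Q = [[-0.2673, -0.1961, 0.9435], [-0.8018, 0.5883, -0.1048], [-0.5345, -0.7845, -0.3145]], R = [[3.7417, 1.8708, 2.6726], [0.0000, 2.5495, 0.3922], [0.0000, 0.0000, 0.8386]]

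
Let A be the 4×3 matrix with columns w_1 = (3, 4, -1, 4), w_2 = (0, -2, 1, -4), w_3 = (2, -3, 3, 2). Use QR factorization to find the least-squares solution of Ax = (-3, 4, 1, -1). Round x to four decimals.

w_1 = (3, 4, -1, 4); ‖w_1‖ = 6.4807, so e_1 = (0.4629, 0.6172, -0.1543, 0.6172).
e_1·w_2 = 0.4629·0 + 0.6172·(-2) + (-0.1543)·1 + 0.6172·(-4) = -3.8576.
u_2 = w_2 + 3.8576·e_1 = (1.7857, 0.3810, 0.4048, -1.6190).
‖u_2‖ = 2.4737, so e_2 = (0.7219, 0.1540, 0.1636, -0.6545).
e_1·w_3 = 0.4629·2 + 0.6172·(-3) + (-0.1543)·3 + 0.6172·2 = -0.1543; e_2·w_3 = 0.7219·2 + 0.1540·(-3) + 0.1636·3 + (-0.6545)·2 = 0.1636.
u_3 = w_3 + 0.1543·e_1 − 0.1636·e_2 = (1.9533, -2.9300, 2.9494, 2.2023).
‖u_3‖ = 5.0941, so e_3 = (0.3834, -0.5752, 0.5790, 0.4323).
Qᵀb = (0.3086, -0.7315, -3.3044).
Back-substitute: x_3 = -3.3044/5.0941 = -0.6487.
x_2 = (-0.7315 − 0.1636·(-0.6487))/2.4737 = -0.2528.
x_1 = (0.3086 + 3.8576·(-0.2528) + 0.1543·(-0.6487))/6.4807 = -0.1183.

x = (-0.1183, -0.2528, -0.6487)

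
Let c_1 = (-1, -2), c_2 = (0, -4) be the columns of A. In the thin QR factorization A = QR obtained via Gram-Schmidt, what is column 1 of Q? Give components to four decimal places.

q_1 = (-0.4472, -0.8944)

q_1 = c_1/‖c_1‖ = (-1, -2)/2.2361 = (-0.4472, -0.8944).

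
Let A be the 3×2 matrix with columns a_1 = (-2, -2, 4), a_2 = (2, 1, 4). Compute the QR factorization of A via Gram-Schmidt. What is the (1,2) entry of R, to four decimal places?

r_{12} = 2.0412

a_1 = (-2, -2, 4); ‖a_1‖ = 4.8990, so q_1 = (-0.4082, -0.4082, 0.8165).
r_{12} = q_1·a_2 = 2.0412.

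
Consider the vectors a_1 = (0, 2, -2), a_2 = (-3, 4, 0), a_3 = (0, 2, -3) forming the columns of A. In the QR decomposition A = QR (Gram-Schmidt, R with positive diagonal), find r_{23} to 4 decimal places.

a_1 = (0, 2, -2); ‖a_1‖ = 2.8284, so e_1 = (0.0000, 0.7071, -0.7071).
e_1·a_2 = 0.0000·(-3) + 0.7071·4 + (-0.7071)·0 = 2.8284.
u_2 = a_2 − 2.8284·e_1 = (-3.0000, 2.0000, 2.0000).
‖u_2‖ = 4.1231, so e_2 = (-0.7276, 0.4851, 0.4851).
r_{23} = e_2·a_3 = -0.4851.

r_{23} = -0.4851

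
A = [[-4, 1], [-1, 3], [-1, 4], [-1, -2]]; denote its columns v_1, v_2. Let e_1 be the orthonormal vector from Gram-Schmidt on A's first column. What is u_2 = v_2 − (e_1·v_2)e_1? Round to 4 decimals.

v_1 = (-4, -1, -1, -1); ‖v_1‖ = 4.3589, so e_1 = (-0.9177, -0.2294, -0.2294, -0.2294).
e_1·v_2 = (-0.9177)·1 + (-0.2294)·3 + (-0.2294)·4 + (-0.2294)·(-2) = -2.0647.
u_2 = v_2 + 2.0647·e_1 = (-0.8947, 2.5263, 3.5263, -2.4737).

u_2 = (-0.8947, 2.5263, 3.5263, -2.4737)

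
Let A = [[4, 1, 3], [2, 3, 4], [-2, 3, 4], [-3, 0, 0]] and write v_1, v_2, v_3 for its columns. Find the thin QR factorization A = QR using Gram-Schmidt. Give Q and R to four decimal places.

Q = [[0.6963, 0.1197, 0.7077], [0.3482, 0.6409, -0.4510], [-0.3482, 0.7535, 0.2151], [-0.5222, 0.0845, 0.4995]], R = [[5.7446, 0.6963, 2.0889], [0.0000, 4.3029, 5.9368], [0.0000, 0.0000, 1.1795]]

e_1 = v_1/‖v_1‖ = (4, 2, -2, -3)/5.7446 = (0.6963, 0.3482, -0.3482, -0.5222).
r_{12} = e_1·v_2 = 0.6963.
u_2 = v_2 − 0.6963·e_1 = (0.5152, 2.7576, 3.2424, 0.3636).
‖u_2‖ = 4.3029, so e_2 = (0.1197, 0.6409, 0.7535, 0.0845).
r_{13} = e_1·v_3 = 2.0889; r_{23} = e_2·v_3 = 5.9368.
u_3 = v_3 − 2.0889·e_1 − 5.9368·e_2 = (0.8347, -0.5319, 0.2537, 0.5892).
‖u_3‖ = 1.1795, so e_3 = (0.7077, -0.4510, 0.2151, 0.4995).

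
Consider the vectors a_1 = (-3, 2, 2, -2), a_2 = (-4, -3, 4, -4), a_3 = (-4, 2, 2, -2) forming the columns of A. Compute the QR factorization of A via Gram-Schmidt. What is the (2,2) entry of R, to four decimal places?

r_{22} = 5.8269

a_1 = (-3, 2, 2, -2); ‖a_1‖ = 4.5826, so e_1 = (-0.6547, 0.4364, 0.4364, -0.4364).
e_1·a_2 = (-0.6547)·(-4) + 0.4364·(-3) + 0.4364·4 + (-0.4364)·(-4) = 4.8008.
u_2 = a_2 − 4.8008·e_1 = (-0.8571, -5.0952, 1.9048, -1.9048).
r_{22} = ‖u_2‖ = 5.8269.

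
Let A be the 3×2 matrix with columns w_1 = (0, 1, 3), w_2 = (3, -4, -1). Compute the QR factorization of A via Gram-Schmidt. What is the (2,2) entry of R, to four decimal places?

r_{22} = 4.5935

w_1 = (0, 1, 3); ‖w_1‖ = 3.1623, so q_1 = (0.0000, 0.3162, 0.9487).
q_1·w_2 = 0.0000·3 + 0.3162·(-4) + 0.9487·(-1) = -2.2136.
u_2 = w_2 + 2.2136·q_1 = (3.0000, -3.3000, 1.1000).
r_{22} = ‖u_2‖ = 4.5935.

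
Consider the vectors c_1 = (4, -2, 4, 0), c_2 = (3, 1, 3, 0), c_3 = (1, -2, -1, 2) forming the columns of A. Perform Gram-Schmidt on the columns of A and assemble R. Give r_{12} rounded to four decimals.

r_{12} = 3.6667

q_1 = c_1/‖c_1‖ = (4, -2, 4, 0)/6.0000 = (0.6667, -0.3333, 0.6667, 0.0000).
r_{12} = q_1·c_2 = 3.6667.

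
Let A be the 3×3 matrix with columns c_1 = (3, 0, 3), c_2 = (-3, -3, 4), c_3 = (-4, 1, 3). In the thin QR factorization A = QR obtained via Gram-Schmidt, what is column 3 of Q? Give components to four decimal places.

q_3 = (-0.3665, 0.8552, 0.3665)

c_1 = (3, 0, 3); ‖c_1‖ = 4.2426, so q_1 = (0.7071, 0.0000, 0.7071).
q_1·c_2 = 0.7071·(-3) + 0.0000·(-3) + 0.7071·4 = 0.7071.
u_2 = c_2 − 0.7071·q_1 = (-3.5000, -3.0000, 3.5000).
‖u_2‖ = 5.7879, so q_2 = (-0.6047, -0.5183, 0.6047).
q_1·c_3 = 0.7071·(-4) + 0.0000·1 + 0.7071·3 = -0.7071; q_2·c_3 = (-0.6047)·(-4) + (-0.5183)·1 + 0.6047·3 = 3.7146.
u_3 = c_3 + 0.7071·q_1 − 3.7146·q_2 = (-1.2537, 2.9254, 1.2537).
‖u_3‖ = 3.4207, so q_3 = (-0.3665, 0.8552, 0.3665).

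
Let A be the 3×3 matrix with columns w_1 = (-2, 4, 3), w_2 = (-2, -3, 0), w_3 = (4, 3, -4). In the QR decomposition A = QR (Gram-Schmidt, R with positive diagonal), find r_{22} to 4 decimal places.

r_{22} = 3.2853

w_1 = (-2, 4, 3); ‖w_1‖ = 5.3852, so q_1 = (-0.3714, 0.7428, 0.5571).
q_1·w_2 = (-0.3714)·(-2) + 0.7428·(-3) + 0.5571·0 = -1.4856.
u_2 = w_2 + 1.4856·q_1 = (-2.5517, -1.8966, 0.8276).
r_{22} = ‖u_2‖ = 3.2853.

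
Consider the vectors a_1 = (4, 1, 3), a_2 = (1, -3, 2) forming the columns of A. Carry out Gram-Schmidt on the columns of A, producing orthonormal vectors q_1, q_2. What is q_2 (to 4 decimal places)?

a_1 = (4, 1, 3); ‖a_1‖ = 5.0990, so q_1 = (0.7845, 0.1961, 0.5883).
q_1·a_2 = 0.7845·1 + 0.1961·(-3) + 0.5883·2 = 1.3728.
u_2 = a_2 − 1.3728·q_1 = (-0.0769, -3.2692, 1.1923).
‖u_2‖ = 3.4807, so q_2 = (-0.0221, -0.9392, 0.3425).

q_2 = (-0.0221, -0.9392, 0.3425)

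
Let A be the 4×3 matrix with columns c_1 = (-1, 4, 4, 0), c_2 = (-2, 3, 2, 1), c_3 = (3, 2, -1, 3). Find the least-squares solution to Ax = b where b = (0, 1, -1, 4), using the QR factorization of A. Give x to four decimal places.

x = (-0.9770, 1.4368, 0.6322)

c_1 = (-1, 4, 4, 0); ‖c_1‖ = 5.7446, so q_1 = (-0.1741, 0.6963, 0.6963, 0.0000).
q_1·c_2 = (-0.1741)·(-2) + 0.6963·3 + 0.6963·2 + 0.0000·1 = 3.8297.
u_2 = c_2 − 3.8297·q_1 = (-1.3333, 0.3333, -0.6667, 1.0000).
‖u_2‖ = 1.8257, so q_2 = (-0.7303, 0.1826, -0.3651, 0.5477).
q_1·c_3 = (-0.1741)·3 + 0.6963·2 + 0.6963·(-1) + 0.0000·3 = 0.1741; q_2·c_3 = (-0.7303)·3 + 0.1826·2 + (-0.3651)·(-1) + 0.5477·3 = 0.1826.
u_3 = c_3 − 0.1741·q_1 − 0.1826·q_2 = (3.1636, 1.8455, -1.0545, 2.9000).
‖u_3‖ = 4.7892, so q_3 = (0.6606, 0.3853, -0.2202, 0.6055).
Qᵀb = (0.0000, 2.7386, 3.0277).
Back-substitute: x_3 = 3.0277/4.7892 = 0.6322.
x_2 = (2.7386 − 0.1826·0.6322)/1.8257 = 1.4368.
x_1 = (0.0000 − 3.8297·1.4368 − 0.1741·0.6322)/5.7446 = -0.9770.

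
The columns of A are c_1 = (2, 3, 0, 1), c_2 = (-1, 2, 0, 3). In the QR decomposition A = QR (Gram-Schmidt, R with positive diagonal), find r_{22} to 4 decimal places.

r_{22} = 3.2404

c_1 = (2, 3, 0, 1); ‖c_1‖ = 3.7417, so q_1 = (0.5345, 0.8018, 0.0000, 0.2673).
q_1·c_2 = 0.5345·(-1) + 0.8018·2 + 0.0000·0 + 0.2673·3 = 1.8708.
u_2 = c_2 − 1.8708·q_1 = (-2.0000, 0.5000, 0.0000, 2.5000).
r_{22} = ‖u_2‖ = 3.2404.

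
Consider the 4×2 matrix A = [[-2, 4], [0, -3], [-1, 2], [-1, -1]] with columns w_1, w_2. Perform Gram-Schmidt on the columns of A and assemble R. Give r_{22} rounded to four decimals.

r_{22} = 4.0620

e_1 = w_1/‖w_1‖ = (-2, 0, -1, -1)/2.4495 = (-0.8165, 0.0000, -0.4082, -0.4082).
r_{12} = e_1·w_2 = -3.6742.
u_2 = w_2 + 3.6742·e_1 = (1.0000, -3.0000, 0.5000, -2.5000).
r_{22} = ‖u_2‖ = 4.0620.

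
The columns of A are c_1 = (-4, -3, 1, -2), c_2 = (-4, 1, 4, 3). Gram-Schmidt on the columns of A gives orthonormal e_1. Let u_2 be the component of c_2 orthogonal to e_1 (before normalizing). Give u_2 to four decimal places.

e_1 = c_1/‖c_1‖ = (-4, -3, 1, -2)/5.4772 = (-0.7303, -0.5477, 0.1826, -0.3651).
r_{12} = e_1·c_2 = 2.0083.
u_2 = c_2 − 2.0083·e_1 = (-2.5333, 2.1000, 3.6333, 3.7333).

u_2 = (-2.5333, 2.1000, 3.6333, 3.7333)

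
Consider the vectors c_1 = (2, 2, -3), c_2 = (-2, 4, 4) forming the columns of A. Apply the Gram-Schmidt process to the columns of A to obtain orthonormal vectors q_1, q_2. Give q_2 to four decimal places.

q_1 = c_1/‖c_1‖ = (2, 2, -3)/4.1231 = (0.4851, 0.4851, -0.7276).
r_{12} = q_1·c_2 = -1.9403.
u_2 = c_2 + 1.9403·q_1 = (-1.0588, 4.9412, 2.5882).
‖u_2‖ = 5.6776, so q_2 = (-0.1865, 0.8703, 0.4559).

q_2 = (-0.1865, 0.8703, 0.4559)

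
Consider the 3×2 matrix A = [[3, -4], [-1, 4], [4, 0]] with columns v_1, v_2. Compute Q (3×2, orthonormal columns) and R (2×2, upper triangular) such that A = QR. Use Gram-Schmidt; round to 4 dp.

Q = [[0.5883, -0.4576], [-0.1961, 0.7191], [0.7845, 0.5230]], R = [[5.0990, -3.1379], [0.0000, 4.7068]]

v_1 = (3, -1, 4); ‖v_1‖ = 5.0990, so q_1 = (0.5883, -0.1961, 0.7845).
q_1·v_2 = 0.5883·(-4) + (-0.1961)·4 + 0.7845·0 = -3.1379.
u_2 = v_2 + 3.1379·q_1 = (-2.1538, 3.3846, 2.4615).
‖u_2‖ = 4.7068, so q_2 = (-0.4576, 0.7191, 0.5230).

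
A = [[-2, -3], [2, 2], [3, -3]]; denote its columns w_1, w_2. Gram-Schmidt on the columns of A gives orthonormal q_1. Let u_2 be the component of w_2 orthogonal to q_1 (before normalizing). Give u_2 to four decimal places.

w_1 = (-2, 2, 3); ‖w_1‖ = 4.1231, so q_1 = (-0.4851, 0.4851, 0.7276).
q_1·w_2 = (-0.4851)·(-3) + 0.4851·2 + 0.7276·(-3) = 0.2425.
u_2 = w_2 − 0.2425·q_1 = (-2.8824, 1.8824, -3.1765).

u_2 = (-2.8824, 1.8824, -3.1765)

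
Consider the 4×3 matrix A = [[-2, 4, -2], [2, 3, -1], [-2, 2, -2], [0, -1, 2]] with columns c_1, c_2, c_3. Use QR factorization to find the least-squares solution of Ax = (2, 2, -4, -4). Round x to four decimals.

x = (1.1667, 0.0000, -1.0000)

e_1 = c_1/‖c_1‖ = (-2, 2, -2, 0)/3.4641 = (-0.5774, 0.5774, -0.5774, 0.0000).
r_{12} = e_1·c_2 = -1.7321.
u_2 = c_2 + 1.7321·e_1 = (3.0000, 4.0000, 1.0000, -1.0000).
‖u_2‖ = 5.1962, so e_2 = (0.5774, 0.7698, 0.1925, -0.1925).
r_{13} = e_1·c_3 = 1.7321; r_{23} = e_2·c_3 = -2.6943.
u_3 = c_3 − 1.7321·e_1 + 2.6943·e_2 = (0.5556, 0.0741, -0.4815, 1.4815).
‖u_3‖ = 1.6555, so e_3 = (0.3356, 0.0447, -0.2908, 0.8949).
Qᵀb = (2.3094, 2.6943, -1.6555).
Back-substitute: x_3 = -1.6555/1.6555 = -1.0000.
x_2 = (2.6943 + 2.6943·(-1.0000))/5.1962 = 0.0000.
x_1 = (2.3094 + 1.7321·0.0000 − 1.7321·(-1.0000))/3.4641 = 1.1667.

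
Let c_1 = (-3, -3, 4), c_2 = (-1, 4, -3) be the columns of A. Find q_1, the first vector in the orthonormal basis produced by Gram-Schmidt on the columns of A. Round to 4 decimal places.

q_1 = (-0.5145, -0.5145, 0.6860)

c_1 = (-3, -3, 4); ‖c_1‖ = 5.8310, so q_1 = (-0.5145, -0.5145, 0.6860).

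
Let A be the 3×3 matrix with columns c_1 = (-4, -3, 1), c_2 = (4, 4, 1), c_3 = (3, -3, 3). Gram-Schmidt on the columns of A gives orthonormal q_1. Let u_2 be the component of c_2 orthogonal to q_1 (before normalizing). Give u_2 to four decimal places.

q_1 = c_1/‖c_1‖ = (-4, -3, 1)/5.0990 = (-0.7845, -0.5883, 0.1961).
r_{12} = q_1·c_2 = -5.2951.
u_2 = c_2 + 5.2951·q_1 = (-0.1538, 0.8846, 2.0385).

u_2 = (-0.1538, 0.8846, 2.0385)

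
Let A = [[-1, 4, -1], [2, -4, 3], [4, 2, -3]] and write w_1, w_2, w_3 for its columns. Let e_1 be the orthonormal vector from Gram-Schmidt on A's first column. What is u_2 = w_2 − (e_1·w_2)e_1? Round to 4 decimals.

e_1 = w_1/‖w_1‖ = (-1, 2, 4)/4.5826 = (-0.2182, 0.4364, 0.8729).
r_{12} = e_1·w_2 = -0.8729.
u_2 = w_2 + 0.8729·e_1 = (3.8095, -3.6190, 2.7619).

u_2 = (3.8095, -3.6190, 2.7619)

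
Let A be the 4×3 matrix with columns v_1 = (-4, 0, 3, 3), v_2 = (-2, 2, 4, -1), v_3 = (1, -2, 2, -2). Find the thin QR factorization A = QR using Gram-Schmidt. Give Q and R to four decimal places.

v_1 = (-4, 0, 3, 3); ‖v_1‖ = 5.8310, so e_1 = (-0.6860, 0.0000, 0.5145, 0.5145).
e_1·v_2 = (-0.6860)·(-2) + 0.0000·2 + 0.5145·4 + 0.5145·(-1) = 2.9155.
u_2 = v_2 − 2.9155·e_1 = (0.0000, 2.0000, 2.5000, -2.5000).
‖u_2‖ = 4.0620, so e_2 = (0.0000, 0.4924, 0.6155, -0.6155).
e_1·v_3 = (-0.6860)·1 + 0.0000·(-2) + 0.5145·2 + 0.5145·(-2) = -0.6860; e_2·v_3 = (0.0000)·1 + 0.4924·(-2) + 0.6155·2 + (-0.6155)·(-2) = 1.4771.
u_3 = v_3 + 0.6860·e_1 − 1.4771·e_2 = (0.5294, -2.7273, 1.4439, -0.7380).
‖u_3‖ = 3.2168, so e_3 = (0.1646, -0.8478, 0.4489, -0.2294).

Q = [[-0.6860, 0.0000, 0.1646], [0.0000, 0.4924, -0.8478], [0.5145, 0.6155, 0.4489], [0.5145, -0.6155, -0.2294]], R = [[5.8310, 2.9155, -0.6860], [0.0000, 4.0620, 1.4771], [0.0000, 0.0000, 3.2168]]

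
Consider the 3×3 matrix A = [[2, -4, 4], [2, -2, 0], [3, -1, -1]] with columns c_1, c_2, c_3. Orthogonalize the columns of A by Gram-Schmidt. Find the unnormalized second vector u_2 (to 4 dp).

u_2 = (-2.2353, -0.2353, 1.6471)

c_1 = (2, 2, 3); ‖c_1‖ = 4.1231, so e_1 = (0.4851, 0.4851, 0.7276).
e_1·c_2 = 0.4851·(-4) + 0.4851·(-2) + 0.7276·(-1) = -3.6380.
u_2 = c_2 + 3.6380·e_1 = (-2.2353, -0.2353, 1.6471).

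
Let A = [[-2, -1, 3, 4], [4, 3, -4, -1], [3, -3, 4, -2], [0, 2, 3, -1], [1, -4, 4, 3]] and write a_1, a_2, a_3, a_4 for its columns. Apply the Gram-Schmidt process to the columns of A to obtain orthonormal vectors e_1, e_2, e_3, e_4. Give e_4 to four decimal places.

e_4 = (0.6194, 0.4869, -0.3927, -0.0718, 0.4689)

a_1 = (-2, 4, 3, 0, 1); ‖a_1‖ = 5.4772, so e_1 = (-0.3651, 0.7303, 0.5477, 0.0000, 0.1826).
e_1·a_2 = (-0.3651)·(-1) + 0.7303·3 + 0.5477·(-3) + 0.0000·2 + 0.1826·(-4) = 0.1826.
u_2 = a_2 − 0.1826·e_1 = (-0.9333, 2.8667, -3.1000, 2.0000, -4.0333).
‖u_2‖ = 6.2423, so e_2 = (-0.1495, 0.4592, -0.4966, 0.3204, -0.6461).
e_1·a_3 = (-0.3651)·3 + 0.7303·(-4) + 0.5477·4 + 0.0000·3 + 0.1826·4 = -1.0954; e_2·a_3 = (-0.1495)·3 + 0.4592·(-4) + (-0.4966)·4 + 0.3204·3 + (-0.6461)·4 = -5.8952.
u_3 = a_3 + 1.0954·e_1 + 5.8952·e_2 = (1.7186, -0.4927, 1.6724, 4.8888, 0.3909).
‖u_3‖ = 5.4814, so e_3 = (0.3135, -0.0899, 0.3051, 0.8919, 0.0713).
e_1·a_4 = (-0.3651)·4 + 0.7303·(-1) + 0.5477·(-2) + 0.0000·(-1) + 0.1826·3 = -2.7386; e_2·a_4 = (-0.1495)·4 + 0.4592·(-1) + (-0.4966)·(-2) + 0.3204·(-1) + (-0.6461)·3 = -2.3229; e_3·a_4 = 0.3135·4 + (-0.0899)·(-1) + 0.3051·(-2) + 0.8919·(-1) + 0.0713·3 = 0.0559.
u_4 = a_4 + 2.7386·e_1 + 2.3229·e_2 − 0.0559·e_3 = (2.6352, 2.0717, -1.6706, -0.3056, 1.9952).
‖u_4‖ = 4.2546, so e_4 = (0.6194, 0.4869, -0.3927, -0.0718, 0.4689).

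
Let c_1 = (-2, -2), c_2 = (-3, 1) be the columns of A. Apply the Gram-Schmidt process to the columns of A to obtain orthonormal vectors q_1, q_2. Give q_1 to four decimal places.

c_1 = (-2, -2); ‖c_1‖ = 2.8284, so q_1 = (-0.7071, -0.7071).

q_1 = (-0.7071, -0.7071)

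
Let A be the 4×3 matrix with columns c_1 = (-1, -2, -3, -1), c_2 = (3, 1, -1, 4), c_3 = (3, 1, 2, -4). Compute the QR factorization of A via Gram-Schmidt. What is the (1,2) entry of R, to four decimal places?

c_1 = (-1, -2, -3, -1); ‖c_1‖ = 3.8730, so q_1 = (-0.2582, -0.5164, -0.7746, -0.2582).
r_{12} = q_1·c_2 = -1.5492.

r_{12} = -1.5492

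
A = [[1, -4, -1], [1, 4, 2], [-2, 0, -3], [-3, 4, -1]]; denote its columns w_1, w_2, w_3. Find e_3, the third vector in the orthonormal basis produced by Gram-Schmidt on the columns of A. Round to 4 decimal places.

e_3 = (-0.2582, -0.5164, -0.7746, 0.2582)

w_1 = (1, 1, -2, -3); ‖w_1‖ = 3.8730, so e_1 = (0.2582, 0.2582, -0.5164, -0.7746).
e_1·w_2 = 0.2582·(-4) + 0.2582·4 + (-0.5164)·0 + (-0.7746)·4 = -3.0984.
u_2 = w_2 + 3.0984·e_1 = (-3.2000, 4.8000, -1.6000, 1.6000).
‖u_2‖ = 6.1968, so e_2 = (-0.5164, 0.7746, -0.2582, 0.2582).
e_1·w_3 = 0.2582·(-1) + 0.2582·2 + (-0.5164)·(-3) + (-0.7746)·(-1) = 2.5820; e_2·w_3 = (-0.5164)·(-1) + 0.7746·2 + (-0.2582)·(-3) + 0.2582·(-1) = 2.5820.
u_3 = w_3 − 2.5820·e_1 − 2.5820·e_2 = (-0.3333, -0.6667, -1.0000, 0.3333).
‖u_3‖ = 1.2910, so e_3 = (-0.2582, -0.5164, -0.7746, 0.2582).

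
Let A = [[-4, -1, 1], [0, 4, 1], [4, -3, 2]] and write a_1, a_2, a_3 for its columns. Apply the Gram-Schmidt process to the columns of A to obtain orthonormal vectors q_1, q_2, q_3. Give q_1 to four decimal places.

q_1 = (-0.7071, 0.0000, 0.7071)

a_1 = (-4, 0, 4); ‖a_1‖ = 5.6569, so q_1 = (-0.7071, 0.0000, 0.7071).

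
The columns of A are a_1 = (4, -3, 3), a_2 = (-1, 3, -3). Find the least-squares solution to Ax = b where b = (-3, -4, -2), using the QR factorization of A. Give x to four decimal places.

x = (-1.1111, -1.4444)

e_1 = a_1/‖a_1‖ = (4, -3, 3)/5.8310 = (0.6860, -0.5145, 0.5145).
r_{12} = e_1·a_2 = -3.7730.
u_2 = a_2 + 3.7730·e_1 = (1.5882, 1.0588, -1.0588).
‖u_2‖ = 2.1828, so e_2 = (0.7276, 0.4851, -0.4851).
Qᵀb = (-1.0290, -3.1530).
Back-substitute: x_2 = -3.1530/2.1828 = -1.4444.
x_1 = (-1.0290 + 3.7730·(-1.4444))/5.8310 = -1.1111.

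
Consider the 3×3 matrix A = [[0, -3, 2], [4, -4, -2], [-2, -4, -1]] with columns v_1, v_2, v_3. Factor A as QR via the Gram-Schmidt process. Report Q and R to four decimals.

Q = [[0.0000, -0.4880, 0.8729], [0.8944, -0.3904, -0.2182], [-0.4472, -0.7807, -0.4364]], R = [[4.4721, -1.7889, -1.3416], [0.0000, 6.1482, 0.5855], [0.0000, 0.0000, 2.6186]]

v_1 = (0, 4, -2); ‖v_1‖ = 4.4721, so q_1 = (0.0000, 0.8944, -0.4472).
q_1·v_2 = 0.0000·(-3) + 0.8944·(-4) + (-0.4472)·(-4) = -1.7889.
u_2 = v_2 + 1.7889·q_1 = (-3.0000, -2.4000, -4.8000).
‖u_2‖ = 6.1482, so q_2 = (-0.4880, -0.3904, -0.7807).
q_1·v_3 = 0.0000·2 + 0.8944·(-2) + (-0.4472)·(-1) = -1.3416; q_2·v_3 = (-0.4880)·2 + (-0.3904)·(-2) + (-0.7807)·(-1) = 0.5855.
u_3 = v_3 + 1.3416·q_1 − 0.5855·q_2 = (2.2857, -0.5714, -1.1429).
‖u_3‖ = 2.6186, so q_3 = (0.8729, -0.2182, -0.4364).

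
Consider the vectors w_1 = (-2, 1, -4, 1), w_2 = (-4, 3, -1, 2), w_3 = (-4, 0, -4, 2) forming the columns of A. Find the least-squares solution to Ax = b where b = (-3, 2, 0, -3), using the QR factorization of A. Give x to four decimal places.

x = (0.2667, 0.5778, -0.4111)

q_1 = w_1/‖w_1‖ = (-2, 1, -4, 1)/4.6904 = (-0.4264, 0.2132, -0.8528, 0.2132).
r_{12} = q_1·w_2 = 3.6244.
u_2 = w_2 − 3.6244·q_1 = (-2.4545, 2.2273, 2.0909, 1.2273).
‖u_2‖ = 4.1065, so q_2 = (-0.5977, 0.5424, 0.5092, 0.2989).
r_{13} = q_1·w_3 = 5.5432; r_{23} = q_2·w_3 = 0.9519.
u_3 = w_3 − 5.5432·q_1 − 0.9519·q_2 = (-1.0674, -1.6981, 0.2426, 0.5337).
‖u_3‖ = 2.0896, so q_3 = (-0.5108, -0.8126, 0.1161, 0.2554).
Qᵀb = (1.0660, 1.9813, -0.8591).
Back-substitute: x_3 = -0.8591/2.0896 = -0.4111.
x_2 = (1.9813 − 0.9519·(-0.4111))/4.1065 = 0.5778.
x_1 = (1.0660 − 3.6244·0.5778 − 5.5432·(-0.4111))/4.6904 = 0.2667.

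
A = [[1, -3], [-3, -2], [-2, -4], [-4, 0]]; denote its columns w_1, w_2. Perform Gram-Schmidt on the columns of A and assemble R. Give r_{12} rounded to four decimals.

r_{12} = 2.0083

w_1 = (1, -3, -2, -4); ‖w_1‖ = 5.4772, so e_1 = (0.1826, -0.5477, -0.3651, -0.7303).
r_{12} = e_1·w_2 = 2.0083.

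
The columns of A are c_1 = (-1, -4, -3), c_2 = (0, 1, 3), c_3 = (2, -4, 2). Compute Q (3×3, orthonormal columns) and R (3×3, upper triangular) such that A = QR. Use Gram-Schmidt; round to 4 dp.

c_1 = (-1, -4, -3); ‖c_1‖ = 5.0990, so q_1 = (-0.1961, -0.7845, -0.5883).
q_1·c_2 = (-0.1961)·0 + (-0.7845)·1 + (-0.5883)·3 = -2.5495.
u_2 = c_2 + 2.5495·q_1 = (-0.5000, -1.0000, 1.5000).
‖u_2‖ = 1.8708, so q_2 = (-0.2673, -0.5345, 0.8018).
q_1·c_3 = (-0.1961)·2 + (-0.7845)·(-4) + (-0.5883)·2 = 1.5689; q_2·c_3 = (-0.2673)·2 + (-0.5345)·(-4) + 0.8018·2 = 3.2071.
u_3 = c_3 − 1.5689·q_1 − 3.2071·q_2 = (3.1648, -1.0549, 0.3516).
‖u_3‖ = 3.3545, so q_3 = (0.9435, -0.3145, 0.1048).

Q = [[-0.1961, -0.2673, 0.9435], [-0.7845, -0.5345, -0.3145], [-0.5883, 0.8018, 0.1048]], R = [[5.0990, -2.5495, 1.5689], [0.0000, 1.8708, 3.2071], [0.0000, 0.0000, 3.3545]]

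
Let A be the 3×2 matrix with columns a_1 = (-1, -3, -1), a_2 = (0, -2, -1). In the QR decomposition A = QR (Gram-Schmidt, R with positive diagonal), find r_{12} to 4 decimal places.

a_1 = (-1, -3, -1); ‖a_1‖ = 3.3166, so e_1 = (-0.3015, -0.9045, -0.3015).
r_{12} = e_1·a_2 = 2.1106.

r_{12} = 2.1106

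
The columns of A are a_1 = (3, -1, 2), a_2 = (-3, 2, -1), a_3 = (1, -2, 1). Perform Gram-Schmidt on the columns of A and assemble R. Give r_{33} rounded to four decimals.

a_1 = (3, -1, 2); ‖a_1‖ = 3.7417, so q_1 = (0.8018, -0.2673, 0.5345).
q_1·a_2 = 0.8018·(-3) + (-0.2673)·2 + 0.5345·(-1) = -3.4744.
u_2 = a_2 + 3.4744·q_1 = (-0.2143, 1.0714, 0.8571).
‖u_2‖ = 1.3887, so q_2 = (-0.1543, 0.7715, 0.6172).
q_1·a_3 = 0.8018·1 + (-0.2673)·(-2) + 0.5345·1 = 1.8708; q_2·a_3 = (-0.1543)·1 + 0.7715·(-2) + 0.6172·1 = -1.0801.
u_3 = a_3 − 1.8708·q_1 + 1.0801·q_2 = (-0.6667, -0.6667, 0.6667).
r_{33} = ‖u_3‖ = 1.1547.

r_{33} = 1.1547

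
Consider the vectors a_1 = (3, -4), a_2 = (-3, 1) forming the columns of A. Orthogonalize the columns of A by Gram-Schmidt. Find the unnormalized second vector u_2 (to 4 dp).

u_2 = (-1.4400, -1.0800)

a_1 = (3, -4); ‖a_1‖ = 5.0000, so e_1 = (0.6000, -0.8000).
e_1·a_2 = 0.6000·(-3) + (-0.8000)·1 = -2.6000.
u_2 = a_2 + 2.6000·e_1 = (-1.4400, -1.0800).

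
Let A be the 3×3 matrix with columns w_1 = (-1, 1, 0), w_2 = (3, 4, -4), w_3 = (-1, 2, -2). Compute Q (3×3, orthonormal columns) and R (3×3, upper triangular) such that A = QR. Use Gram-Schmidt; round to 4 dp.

e_1 = w_1/‖w_1‖ = (-1, 1, 0)/1.4142 = (-0.7071, 0.7071, 0.0000).
r_{12} = e_1·w_2 = 0.7071.
u_2 = w_2 − 0.7071·e_1 = (3.5000, 3.5000, -4.0000).
‖u_2‖ = 6.3640, so e_2 = (0.5500, 0.5500, -0.6285).
r_{13} = e_1·w_3 = 2.1213; r_{23} = e_2·w_3 = 1.8071.
u_3 = w_3 − 2.1213·e_1 − 1.8071·e_2 = (-0.4938, -0.4938, -0.8642).
‖u_3‖ = 1.1111, so e_3 = (-0.4444, -0.4444, -0.7778).

Q = [[-0.7071, 0.5500, -0.4444], [0.7071, 0.5500, -0.4444], [0.0000, -0.6285, -0.7778]], R = [[1.4142, 0.7071, 2.1213], [0.0000, 6.3640, 1.8071], [0.0000, 0.0000, 1.1111]]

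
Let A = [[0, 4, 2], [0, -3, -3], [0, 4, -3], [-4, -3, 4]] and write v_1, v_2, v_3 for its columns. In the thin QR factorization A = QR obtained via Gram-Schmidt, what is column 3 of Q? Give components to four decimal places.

e_1 = v_1/‖v_1‖ = (0, 0, 0, -4)/4.0000 = (0.0000, 0.0000, 0.0000, -1.0000).
r_{12} = e_1·v_2 = 3.0000.
u_2 = v_2 − 3.0000·e_1 = (4.0000, -3.0000, 4.0000, 0.0000).
‖u_2‖ = 6.4031, so e_2 = (0.6247, -0.4685, 0.6247, 0.0000).
r_{13} = e_1·v_3 = -4.0000; r_{23} = e_2·v_3 = 0.7809.
u_3 = v_3 + 4.0000·e_1 − 0.7809·e_2 = (1.5122, -2.6341, -3.4878, 0.0000).
‖u_3‖ = 4.6250, so e_3 = (0.3270, -0.5696, -0.7541, 0.0000).

e_3 = (0.3270, -0.5696, -0.7541, 0.0000)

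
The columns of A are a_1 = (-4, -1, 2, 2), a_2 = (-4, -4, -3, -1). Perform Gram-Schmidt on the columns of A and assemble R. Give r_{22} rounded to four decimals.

r_{22} = 6.0200

a_1 = (-4, -1, 2, 2); ‖a_1‖ = 5.0000, so q_1 = (-0.8000, -0.2000, 0.4000, 0.4000).
q_1·a_2 = (-0.8000)·(-4) + (-0.2000)·(-4) + 0.4000·(-3) + 0.4000·(-1) = 2.4000.
u_2 = a_2 − 2.4000·q_1 = (-2.0800, -3.5200, -3.9600, -1.9600).
r_{22} = ‖u_2‖ = 6.0200.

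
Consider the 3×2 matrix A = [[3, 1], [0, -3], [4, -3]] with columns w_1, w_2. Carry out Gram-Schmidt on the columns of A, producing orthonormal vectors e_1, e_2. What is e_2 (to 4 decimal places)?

e_2 = (0.5239, -0.7557, -0.3930)

w_1 = (3, 0, 4); ‖w_1‖ = 5.0000, so e_1 = (0.6000, 0.0000, 0.8000).
e_1·w_2 = 0.6000·1 + 0.0000·(-3) + 0.8000·(-3) = -1.8000.
u_2 = w_2 + 1.8000·e_1 = (2.0800, -3.0000, -1.5600).
‖u_2‖ = 3.9699, so e_2 = (0.5239, -0.7557, -0.3930).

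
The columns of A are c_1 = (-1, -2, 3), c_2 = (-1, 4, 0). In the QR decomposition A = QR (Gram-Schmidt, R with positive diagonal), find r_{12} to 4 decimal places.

r_{12} = -1.8708

e_1 = c_1/‖c_1‖ = (-1, -2, 3)/3.7417 = (-0.2673, -0.5345, 0.8018).
r_{12} = e_1·c_2 = -1.8708.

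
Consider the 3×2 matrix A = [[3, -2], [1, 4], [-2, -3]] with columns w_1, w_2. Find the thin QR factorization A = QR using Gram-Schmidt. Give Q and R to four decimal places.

q_1 = w_1/‖w_1‖ = (3, 1, -2)/3.7417 = (0.8018, 0.2673, -0.5345).
r_{12} = q_1·w_2 = 1.0690.
u_2 = w_2 − 1.0690·q_1 = (-2.8571, 3.7143, -2.4286).
‖u_2‖ = 5.2780, so q_2 = (-0.5413, 0.7037, -0.4601).

Q = [[0.8018, -0.5413], [0.2673, 0.7037], [-0.5345, -0.4601]], R = [[3.7417, 1.0690], [0.0000, 5.2780]]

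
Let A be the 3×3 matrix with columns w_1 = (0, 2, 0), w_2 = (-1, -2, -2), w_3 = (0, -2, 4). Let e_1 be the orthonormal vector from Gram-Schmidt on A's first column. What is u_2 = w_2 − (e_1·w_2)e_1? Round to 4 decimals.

u_2 = (-1.0000, 0.0000, -2.0000)

w_1 = (0, 2, 0); ‖w_1‖ = 2.0000, so e_1 = (0.0000, 1.0000, 0.0000).
e_1·w_2 = 0.0000·(-1) + 1.0000·(-2) + 0.0000·(-2) = -2.0000.
u_2 = w_2 + 2.0000·e_1 = (-1.0000, 0.0000, -2.0000).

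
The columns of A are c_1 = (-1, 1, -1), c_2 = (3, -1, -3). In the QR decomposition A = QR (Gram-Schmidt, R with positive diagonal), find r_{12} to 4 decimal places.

r_{12} = -0.5774

c_1 = (-1, 1, -1); ‖c_1‖ = 1.7321, so q_1 = (-0.5774, 0.5774, -0.5774).
r_{12} = q_1·c_2 = -0.5774.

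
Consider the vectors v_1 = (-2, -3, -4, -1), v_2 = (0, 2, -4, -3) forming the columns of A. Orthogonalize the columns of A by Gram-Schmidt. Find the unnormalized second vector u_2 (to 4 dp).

u_2 = (0.8667, 3.3000, -2.2667, -2.5667)

v_1 = (-2, -3, -4, -1); ‖v_1‖ = 5.4772, so q_1 = (-0.3651, -0.5477, -0.7303, -0.1826).
q_1·v_2 = (-0.3651)·0 + (-0.5477)·2 + (-0.7303)·(-4) + (-0.1826)·(-3) = 2.3735.
u_2 = v_2 − 2.3735·q_1 = (0.8667, 3.3000, -2.2667, -2.5667).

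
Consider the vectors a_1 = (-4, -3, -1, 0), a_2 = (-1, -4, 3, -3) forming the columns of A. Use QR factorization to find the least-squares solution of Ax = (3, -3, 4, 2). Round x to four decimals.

e_1 = a_1/‖a_1‖ = (-4, -3, -1, 0)/5.0990 = (-0.7845, -0.5883, -0.1961, 0.0000).
r_{12} = e_1·a_2 = 2.5495.
u_2 = a_2 − 2.5495·e_1 = (1.0000, -2.5000, 3.5000, -3.0000).
‖u_2‖ = 5.3385, so e_2 = (0.1873, -0.4683, 0.6556, -0.5620).
Qᵀb = (-1.3728, 3.4654).
Back-substitute: x_2 = 3.4654/5.3385 = 0.6491.
x_1 = (-1.3728 − 2.5495·0.6491)/5.0990 = -0.5938.

x = (-0.5938, 0.6491)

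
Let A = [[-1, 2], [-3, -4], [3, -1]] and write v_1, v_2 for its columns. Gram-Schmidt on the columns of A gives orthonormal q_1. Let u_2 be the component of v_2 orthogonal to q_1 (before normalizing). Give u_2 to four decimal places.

v_1 = (-1, -3, 3); ‖v_1‖ = 4.3589, so q_1 = (-0.2294, -0.6882, 0.6882).
q_1·v_2 = (-0.2294)·2 + (-0.6882)·(-4) + 0.6882·(-1) = 1.6059.
u_2 = v_2 − 1.6059·q_1 = (2.3684, -2.8947, -2.1053).

u_2 = (2.3684, -2.8947, -2.1053)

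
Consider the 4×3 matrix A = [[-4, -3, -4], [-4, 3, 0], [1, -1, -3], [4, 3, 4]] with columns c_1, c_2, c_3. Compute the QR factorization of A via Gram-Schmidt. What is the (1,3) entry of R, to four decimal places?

r_{13} = 4.1429

c_1 = (-4, -4, 1, 4); ‖c_1‖ = 7.0000, so q_1 = (-0.5714, -0.5714, 0.1429, 0.5714).
r_{13} = q_1·c_3 = 4.1429.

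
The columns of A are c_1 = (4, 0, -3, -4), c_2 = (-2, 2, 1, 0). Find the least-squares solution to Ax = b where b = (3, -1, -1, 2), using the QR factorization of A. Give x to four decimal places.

c_1 = (4, 0, -3, -4); ‖c_1‖ = 6.4031, so q_1 = (0.6247, 0.0000, -0.4685, -0.6247).
q_1·c_2 = 0.6247·(-2) + 0.0000·2 + (-0.4685)·1 + (-0.6247)·0 = -1.7179.
u_2 = c_2 + 1.7179·q_1 = (-0.9268, 2.0000, 0.1951, -1.0732).
‖u_2‖ = 2.4594, so q_2 = (-0.3768, 0.8132, 0.0793, -0.4363).
Qᵀb = (1.0932, -2.8958).
Back-substitute: x_2 = -2.8958/2.4594 = -1.1774.
x_1 = (1.0932 + 1.7179·(-1.1774))/6.4031 = -0.1452.

x = (-0.1452, -1.1774)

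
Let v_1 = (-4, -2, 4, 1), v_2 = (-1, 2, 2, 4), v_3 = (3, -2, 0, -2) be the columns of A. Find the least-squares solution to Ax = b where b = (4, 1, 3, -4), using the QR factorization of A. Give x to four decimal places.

q_1 = v_1/‖v_1‖ = (-4, -2, 4, 1)/6.0828 = (-0.6576, -0.3288, 0.6576, 0.1644).
r_{12} = q_1·v_2 = 1.9728.
u_2 = v_2 − 1.9728·q_1 = (0.2973, 2.6486, 0.7027, 3.6757).
‖u_2‖ = 4.5944, so q_2 = (0.0647, 0.5765, 0.1529, 0.8000).
r_{13} = q_1·v_3 = -1.6440; r_{23} = q_2·v_3 = -2.5590.
u_3 = v_3 + 1.6440·q_1 + 2.5590·q_2 = (2.0845, -1.0653, 1.4725, 0.3175).
‖u_3‖ = 2.7837, so q_3 = (0.7488, -0.3827, 0.5290, 0.1141).
Qᵀb = (-1.6440, -1.9060, 3.7432).
Back-substitute: x_3 = 3.7432/2.7837 = 1.3447.
x_2 = (-1.9060 + 2.5590·1.3447)/4.5944 = 0.3341.
x_1 = (-1.6440 − 1.9728·0.3341 + 1.6440·1.3447)/6.0828 = -0.0152.

x = (-0.0152, 0.3341, 1.3447)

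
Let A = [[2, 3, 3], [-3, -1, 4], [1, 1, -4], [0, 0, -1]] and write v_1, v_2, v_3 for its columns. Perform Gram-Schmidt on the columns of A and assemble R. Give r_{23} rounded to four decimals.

r_{23} = 4.1461

e_1 = v_1/‖v_1‖ = (2, -3, 1, 0)/3.7417 = (0.5345, -0.8018, 0.2673, 0.0000).
r_{12} = e_1·v_2 = 2.6726.
u_2 = v_2 − 2.6726·e_1 = (1.5714, 1.1429, 0.2857, 0.0000).
‖u_2‖ = 1.9640, so e_2 = (0.8001, 0.5819, 0.1455, 0.0000).
r_{23} = e_2·v_3 = 4.1461.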